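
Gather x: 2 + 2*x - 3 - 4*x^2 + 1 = -4*x^2 + 2*x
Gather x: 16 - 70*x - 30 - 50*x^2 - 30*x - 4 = -50*x^2 - 100*x - 18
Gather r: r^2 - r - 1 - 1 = r^2 - r - 2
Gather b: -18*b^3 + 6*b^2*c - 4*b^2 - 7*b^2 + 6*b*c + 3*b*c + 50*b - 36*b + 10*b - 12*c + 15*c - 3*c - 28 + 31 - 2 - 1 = -18*b^3 + b^2*(6*c - 11) + b*(9*c + 24)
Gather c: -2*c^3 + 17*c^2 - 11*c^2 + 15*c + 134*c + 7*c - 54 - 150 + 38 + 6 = -2*c^3 + 6*c^2 + 156*c - 160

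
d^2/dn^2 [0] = 0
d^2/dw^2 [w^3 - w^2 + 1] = 6*w - 2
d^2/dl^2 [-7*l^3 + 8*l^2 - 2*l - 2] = 16 - 42*l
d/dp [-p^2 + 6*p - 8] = 6 - 2*p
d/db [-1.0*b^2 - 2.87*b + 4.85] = -2.0*b - 2.87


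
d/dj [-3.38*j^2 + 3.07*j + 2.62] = 3.07 - 6.76*j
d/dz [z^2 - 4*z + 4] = 2*z - 4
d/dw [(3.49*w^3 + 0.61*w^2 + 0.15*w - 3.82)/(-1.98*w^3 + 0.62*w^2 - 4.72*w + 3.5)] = (-3.5527136788005e-15*w^5 + 3.3716*w^4 - 32.3516*w^3 + 10.982*w^2 + 9.0068*w - 17.5054)/(3.9204*w^6 - 2.4552*w^5 + 19.0756*w^4 - 19.7128*w^3 + 26.6184*w^2 - 33.04*w + 12.25)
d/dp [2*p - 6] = 2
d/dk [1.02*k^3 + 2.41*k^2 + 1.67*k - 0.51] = 3.06*k^2 + 4.82*k + 1.67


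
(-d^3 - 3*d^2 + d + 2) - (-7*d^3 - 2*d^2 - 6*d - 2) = 6*d^3 - d^2 + 7*d + 4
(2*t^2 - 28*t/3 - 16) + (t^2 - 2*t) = 3*t^2 - 34*t/3 - 16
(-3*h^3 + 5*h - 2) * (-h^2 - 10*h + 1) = 3*h^5 + 30*h^4 - 8*h^3 - 48*h^2 + 25*h - 2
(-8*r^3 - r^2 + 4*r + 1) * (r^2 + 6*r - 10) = -8*r^5 - 49*r^4 + 78*r^3 + 35*r^2 - 34*r - 10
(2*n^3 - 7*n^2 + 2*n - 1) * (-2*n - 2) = -4*n^4 + 10*n^3 + 10*n^2 - 2*n + 2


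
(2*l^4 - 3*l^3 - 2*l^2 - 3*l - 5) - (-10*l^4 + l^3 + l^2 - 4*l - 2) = 12*l^4 - 4*l^3 - 3*l^2 + l - 3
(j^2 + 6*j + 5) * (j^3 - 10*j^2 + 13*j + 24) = j^5 - 4*j^4 - 42*j^3 + 52*j^2 + 209*j + 120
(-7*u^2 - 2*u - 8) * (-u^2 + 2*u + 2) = 7*u^4 - 12*u^3 - 10*u^2 - 20*u - 16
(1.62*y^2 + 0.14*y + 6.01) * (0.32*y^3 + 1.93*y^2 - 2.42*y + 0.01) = 0.5184*y^5 + 3.1714*y^4 - 1.727*y^3 + 11.2767*y^2 - 14.5428*y + 0.0601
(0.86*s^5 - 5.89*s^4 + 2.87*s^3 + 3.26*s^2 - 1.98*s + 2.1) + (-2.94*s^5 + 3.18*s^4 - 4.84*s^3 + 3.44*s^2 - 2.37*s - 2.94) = -2.08*s^5 - 2.71*s^4 - 1.97*s^3 + 6.7*s^2 - 4.35*s - 0.84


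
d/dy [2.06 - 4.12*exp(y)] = -4.12*exp(y)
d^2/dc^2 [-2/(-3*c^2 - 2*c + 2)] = 4*(-9*c^2 - 6*c + 4*(3*c + 1)^2 + 6)/(3*c^2 + 2*c - 2)^3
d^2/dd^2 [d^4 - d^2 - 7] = 12*d^2 - 2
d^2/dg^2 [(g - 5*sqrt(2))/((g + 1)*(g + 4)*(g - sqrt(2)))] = 2*(3*g^5 - 33*sqrt(2)*g^4 + 15*g^4 - 205*sqrt(2)*g^3 + 103*g^3 - 441*sqrt(2)*g^2 + 450*g^2 - 390*sqrt(2)*g + 726*g - 274*sqrt(2) + 160)/(g^9 - 3*sqrt(2)*g^8 + 15*g^8 - 45*sqrt(2)*g^7 + 93*g^7 - 263*sqrt(2)*g^6 + 335*g^6 - 765*sqrt(2)*g^5 + 870*g^5 - 1218*sqrt(2)*g^4 + 1710*g^4 - 1210*sqrt(2)*g^3 + 2152*g^3 - 888*sqrt(2)*g^2 + 1440*g^2 - 480*sqrt(2)*g + 384*g - 128*sqrt(2))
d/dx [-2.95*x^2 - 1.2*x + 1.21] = -5.9*x - 1.2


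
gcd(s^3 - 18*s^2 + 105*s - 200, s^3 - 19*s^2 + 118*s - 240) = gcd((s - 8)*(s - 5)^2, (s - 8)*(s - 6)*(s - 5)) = s^2 - 13*s + 40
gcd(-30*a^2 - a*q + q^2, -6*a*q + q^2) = -6*a + q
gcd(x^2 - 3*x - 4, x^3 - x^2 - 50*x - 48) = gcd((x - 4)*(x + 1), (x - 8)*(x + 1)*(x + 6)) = x + 1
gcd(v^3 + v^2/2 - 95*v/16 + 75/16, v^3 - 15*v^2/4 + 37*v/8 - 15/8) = v - 5/4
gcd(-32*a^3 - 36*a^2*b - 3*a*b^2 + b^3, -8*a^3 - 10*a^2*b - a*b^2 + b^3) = a + b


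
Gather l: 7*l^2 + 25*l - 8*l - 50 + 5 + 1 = 7*l^2 + 17*l - 44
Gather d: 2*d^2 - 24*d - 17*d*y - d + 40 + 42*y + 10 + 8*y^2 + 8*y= 2*d^2 + d*(-17*y - 25) + 8*y^2 + 50*y + 50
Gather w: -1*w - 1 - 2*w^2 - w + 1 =-2*w^2 - 2*w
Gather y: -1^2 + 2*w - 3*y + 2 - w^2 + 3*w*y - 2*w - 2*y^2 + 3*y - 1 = -w^2 + 3*w*y - 2*y^2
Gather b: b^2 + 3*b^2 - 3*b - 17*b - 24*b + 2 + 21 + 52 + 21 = 4*b^2 - 44*b + 96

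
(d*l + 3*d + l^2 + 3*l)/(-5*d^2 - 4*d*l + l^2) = (-l - 3)/(5*d - l)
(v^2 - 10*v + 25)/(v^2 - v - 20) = (v - 5)/(v + 4)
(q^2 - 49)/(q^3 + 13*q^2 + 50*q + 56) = (q - 7)/(q^2 + 6*q + 8)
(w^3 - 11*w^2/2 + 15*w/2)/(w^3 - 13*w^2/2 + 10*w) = (w - 3)/(w - 4)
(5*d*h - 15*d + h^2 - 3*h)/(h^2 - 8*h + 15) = (5*d + h)/(h - 5)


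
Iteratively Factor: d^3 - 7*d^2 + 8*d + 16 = (d + 1)*(d^2 - 8*d + 16) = (d - 4)*(d + 1)*(d - 4)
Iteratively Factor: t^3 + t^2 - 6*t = (t)*(t^2 + t - 6) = t*(t - 2)*(t + 3)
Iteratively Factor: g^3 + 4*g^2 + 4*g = (g)*(g^2 + 4*g + 4) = g*(g + 2)*(g + 2)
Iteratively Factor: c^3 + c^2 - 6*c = (c - 2)*(c^2 + 3*c) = (c - 2)*(c + 3)*(c)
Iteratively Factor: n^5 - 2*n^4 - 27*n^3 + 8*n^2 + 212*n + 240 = (n + 3)*(n^4 - 5*n^3 - 12*n^2 + 44*n + 80) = (n - 4)*(n + 3)*(n^3 - n^2 - 16*n - 20) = (n - 5)*(n - 4)*(n + 3)*(n^2 + 4*n + 4) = (n - 5)*(n - 4)*(n + 2)*(n + 3)*(n + 2)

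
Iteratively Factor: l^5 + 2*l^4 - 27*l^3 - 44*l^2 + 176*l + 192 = (l - 4)*(l^4 + 6*l^3 - 3*l^2 - 56*l - 48) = (l - 4)*(l + 1)*(l^3 + 5*l^2 - 8*l - 48) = (l - 4)*(l - 3)*(l + 1)*(l^2 + 8*l + 16) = (l - 4)*(l - 3)*(l + 1)*(l + 4)*(l + 4)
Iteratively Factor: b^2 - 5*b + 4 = (b - 4)*(b - 1)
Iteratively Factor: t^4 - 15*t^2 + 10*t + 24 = (t - 2)*(t^3 + 2*t^2 - 11*t - 12) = (t - 2)*(t + 4)*(t^2 - 2*t - 3) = (t - 2)*(t + 1)*(t + 4)*(t - 3)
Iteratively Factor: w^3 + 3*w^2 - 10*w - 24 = (w - 3)*(w^2 + 6*w + 8) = (w - 3)*(w + 4)*(w + 2)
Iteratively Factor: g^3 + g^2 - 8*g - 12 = (g + 2)*(g^2 - g - 6) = (g - 3)*(g + 2)*(g + 2)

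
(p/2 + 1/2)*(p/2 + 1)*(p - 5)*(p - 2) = p^4/4 - p^3 - 9*p^2/4 + 4*p + 5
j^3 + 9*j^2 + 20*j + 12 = (j + 1)*(j + 2)*(j + 6)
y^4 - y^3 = y^3*(y - 1)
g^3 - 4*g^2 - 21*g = g*(g - 7)*(g + 3)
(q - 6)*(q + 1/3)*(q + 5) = q^3 - 2*q^2/3 - 91*q/3 - 10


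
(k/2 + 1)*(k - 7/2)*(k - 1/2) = k^3/2 - k^2 - 25*k/8 + 7/4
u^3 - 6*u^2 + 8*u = u*(u - 4)*(u - 2)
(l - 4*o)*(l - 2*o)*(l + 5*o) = l^3 - l^2*o - 22*l*o^2 + 40*o^3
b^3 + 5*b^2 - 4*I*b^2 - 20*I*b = b*(b + 5)*(b - 4*I)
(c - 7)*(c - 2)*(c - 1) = c^3 - 10*c^2 + 23*c - 14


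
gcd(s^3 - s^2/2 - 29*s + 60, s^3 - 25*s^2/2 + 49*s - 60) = s^2 - 13*s/2 + 10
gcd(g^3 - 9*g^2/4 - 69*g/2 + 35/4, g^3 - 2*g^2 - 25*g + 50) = g + 5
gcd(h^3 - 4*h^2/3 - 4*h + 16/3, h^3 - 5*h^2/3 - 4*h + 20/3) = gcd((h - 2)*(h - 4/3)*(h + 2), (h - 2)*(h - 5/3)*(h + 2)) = h^2 - 4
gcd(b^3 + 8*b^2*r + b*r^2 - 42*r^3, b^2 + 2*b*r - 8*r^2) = -b + 2*r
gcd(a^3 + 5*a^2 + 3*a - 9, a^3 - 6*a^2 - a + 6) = a - 1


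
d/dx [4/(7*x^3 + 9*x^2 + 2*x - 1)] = 4*(-21*x^2 - 18*x - 2)/(7*x^3 + 9*x^2 + 2*x - 1)^2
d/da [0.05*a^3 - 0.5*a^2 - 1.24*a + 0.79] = 0.15*a^2 - 1.0*a - 1.24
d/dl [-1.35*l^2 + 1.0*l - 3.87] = 1.0 - 2.7*l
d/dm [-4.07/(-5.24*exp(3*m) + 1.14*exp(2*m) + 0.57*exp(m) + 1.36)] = (-63.9804*exp(2*m) + 9.2796*exp(m) + 2.3199)*exp(m)/(-5.24*exp(3*m) + 1.14*exp(2*m) + 0.57*exp(m) + 1.36)^2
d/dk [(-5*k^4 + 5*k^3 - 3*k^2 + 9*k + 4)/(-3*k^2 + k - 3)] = (30*k^5 - 30*k^4 + 70*k^3 - 21*k^2 + 42*k - 31)/(9*k^4 - 6*k^3 + 19*k^2 - 6*k + 9)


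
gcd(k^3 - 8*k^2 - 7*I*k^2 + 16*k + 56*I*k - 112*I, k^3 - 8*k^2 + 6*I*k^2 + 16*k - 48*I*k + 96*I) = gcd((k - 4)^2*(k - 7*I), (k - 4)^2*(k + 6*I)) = k^2 - 8*k + 16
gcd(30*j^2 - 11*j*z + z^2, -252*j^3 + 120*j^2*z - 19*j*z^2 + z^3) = -6*j + z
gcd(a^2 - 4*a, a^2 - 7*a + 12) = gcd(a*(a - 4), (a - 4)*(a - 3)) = a - 4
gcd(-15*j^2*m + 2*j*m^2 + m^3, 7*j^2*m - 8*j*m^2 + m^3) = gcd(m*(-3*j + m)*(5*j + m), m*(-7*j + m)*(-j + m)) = m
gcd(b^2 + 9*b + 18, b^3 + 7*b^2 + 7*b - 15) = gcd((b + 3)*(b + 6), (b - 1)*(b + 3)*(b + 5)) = b + 3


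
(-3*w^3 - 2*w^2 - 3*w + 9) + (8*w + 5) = -3*w^3 - 2*w^2 + 5*w + 14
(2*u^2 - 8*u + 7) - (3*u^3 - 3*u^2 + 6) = -3*u^3 + 5*u^2 - 8*u + 1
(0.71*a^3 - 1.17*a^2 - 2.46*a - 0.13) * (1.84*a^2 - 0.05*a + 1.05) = 1.3064*a^5 - 2.1883*a^4 - 3.7224*a^3 - 1.3447*a^2 - 2.5765*a - 0.1365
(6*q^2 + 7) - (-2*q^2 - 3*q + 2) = 8*q^2 + 3*q + 5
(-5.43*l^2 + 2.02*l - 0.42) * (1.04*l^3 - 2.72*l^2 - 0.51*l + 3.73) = -5.6472*l^5 + 16.8704*l^4 - 3.1619*l^3 - 20.1417*l^2 + 7.7488*l - 1.5666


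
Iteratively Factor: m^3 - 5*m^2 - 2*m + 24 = (m - 3)*(m^2 - 2*m - 8) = (m - 4)*(m - 3)*(m + 2)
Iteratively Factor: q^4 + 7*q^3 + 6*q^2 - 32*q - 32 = (q + 4)*(q^3 + 3*q^2 - 6*q - 8) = (q - 2)*(q + 4)*(q^2 + 5*q + 4) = (q - 2)*(q + 1)*(q + 4)*(q + 4)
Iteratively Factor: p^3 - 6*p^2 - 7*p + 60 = (p - 5)*(p^2 - p - 12) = (p - 5)*(p - 4)*(p + 3)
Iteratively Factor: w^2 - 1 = (w - 1)*(w + 1)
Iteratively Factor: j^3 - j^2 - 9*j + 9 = (j - 1)*(j^2 - 9) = (j - 1)*(j + 3)*(j - 3)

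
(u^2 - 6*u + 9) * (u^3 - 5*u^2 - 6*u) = u^5 - 11*u^4 + 33*u^3 - 9*u^2 - 54*u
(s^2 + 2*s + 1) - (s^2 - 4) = 2*s + 5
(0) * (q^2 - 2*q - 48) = 0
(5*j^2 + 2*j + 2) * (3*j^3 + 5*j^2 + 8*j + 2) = 15*j^5 + 31*j^4 + 56*j^3 + 36*j^2 + 20*j + 4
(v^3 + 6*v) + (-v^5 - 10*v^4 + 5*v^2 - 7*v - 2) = -v^5 - 10*v^4 + v^3 + 5*v^2 - v - 2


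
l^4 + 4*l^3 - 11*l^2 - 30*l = l*(l - 3)*(l + 2)*(l + 5)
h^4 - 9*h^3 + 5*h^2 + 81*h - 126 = (h - 7)*(h - 3)*(h - 2)*(h + 3)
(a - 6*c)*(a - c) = a^2 - 7*a*c + 6*c^2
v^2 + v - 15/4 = (v - 3/2)*(v + 5/2)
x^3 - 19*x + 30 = (x - 3)*(x - 2)*(x + 5)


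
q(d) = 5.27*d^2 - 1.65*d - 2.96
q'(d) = 10.54*d - 1.65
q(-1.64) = 13.92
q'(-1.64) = -18.94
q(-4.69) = 120.70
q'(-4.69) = -51.08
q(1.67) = 8.98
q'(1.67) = 15.95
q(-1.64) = 13.92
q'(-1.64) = -18.94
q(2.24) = 19.79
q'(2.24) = 21.96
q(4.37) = 90.47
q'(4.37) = 44.41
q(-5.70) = 177.67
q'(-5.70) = -61.73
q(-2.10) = 23.75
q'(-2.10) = -23.78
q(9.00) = 409.06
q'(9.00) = 93.21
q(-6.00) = 196.66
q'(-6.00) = -64.89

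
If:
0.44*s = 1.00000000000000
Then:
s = 2.27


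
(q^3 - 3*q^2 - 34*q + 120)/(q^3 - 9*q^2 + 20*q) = (q + 6)/q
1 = 1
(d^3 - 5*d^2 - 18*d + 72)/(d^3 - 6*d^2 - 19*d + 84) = (d - 6)/(d - 7)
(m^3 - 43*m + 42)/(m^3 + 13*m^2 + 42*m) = (m^2 - 7*m + 6)/(m*(m + 6))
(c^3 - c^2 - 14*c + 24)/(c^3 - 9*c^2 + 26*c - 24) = (c + 4)/(c - 4)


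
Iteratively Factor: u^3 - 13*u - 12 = (u + 1)*(u^2 - u - 12) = (u - 4)*(u + 1)*(u + 3)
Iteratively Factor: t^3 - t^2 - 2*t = (t - 2)*(t^2 + t) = (t - 2)*(t + 1)*(t)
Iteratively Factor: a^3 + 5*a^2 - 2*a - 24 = (a + 4)*(a^2 + a - 6) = (a - 2)*(a + 4)*(a + 3)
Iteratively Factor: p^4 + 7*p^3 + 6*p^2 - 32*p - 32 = (p - 2)*(p^3 + 9*p^2 + 24*p + 16) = (p - 2)*(p + 1)*(p^2 + 8*p + 16) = (p - 2)*(p + 1)*(p + 4)*(p + 4)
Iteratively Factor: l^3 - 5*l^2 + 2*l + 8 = (l - 2)*(l^2 - 3*l - 4) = (l - 4)*(l - 2)*(l + 1)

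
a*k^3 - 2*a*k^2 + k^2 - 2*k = k*(k - 2)*(a*k + 1)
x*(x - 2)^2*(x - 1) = x^4 - 5*x^3 + 8*x^2 - 4*x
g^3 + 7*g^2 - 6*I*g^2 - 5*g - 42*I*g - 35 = (g + 7)*(g - 5*I)*(g - I)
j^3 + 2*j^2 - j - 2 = (j - 1)*(j + 1)*(j + 2)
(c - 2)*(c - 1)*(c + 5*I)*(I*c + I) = I*c^4 - 5*c^3 - 2*I*c^3 + 10*c^2 - I*c^2 + 5*c + 2*I*c - 10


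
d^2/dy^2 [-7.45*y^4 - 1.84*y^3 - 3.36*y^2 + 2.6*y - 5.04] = -89.4*y^2 - 11.04*y - 6.72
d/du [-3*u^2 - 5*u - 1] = -6*u - 5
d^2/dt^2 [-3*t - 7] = 0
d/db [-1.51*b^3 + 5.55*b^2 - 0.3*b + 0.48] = -4.53*b^2 + 11.1*b - 0.3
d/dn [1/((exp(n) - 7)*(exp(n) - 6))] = (13 - 2*exp(n))*exp(n)/(exp(4*n) - 26*exp(3*n) + 253*exp(2*n) - 1092*exp(n) + 1764)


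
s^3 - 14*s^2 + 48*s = s*(s - 8)*(s - 6)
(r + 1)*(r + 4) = r^2 + 5*r + 4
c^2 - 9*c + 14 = (c - 7)*(c - 2)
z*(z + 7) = z^2 + 7*z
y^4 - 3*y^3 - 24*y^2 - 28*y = y*(y - 7)*(y + 2)^2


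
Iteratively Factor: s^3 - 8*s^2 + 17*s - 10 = (s - 5)*(s^2 - 3*s + 2) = (s - 5)*(s - 2)*(s - 1)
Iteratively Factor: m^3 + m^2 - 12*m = (m)*(m^2 + m - 12) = m*(m + 4)*(m - 3)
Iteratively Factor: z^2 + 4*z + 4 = (z + 2)*(z + 2)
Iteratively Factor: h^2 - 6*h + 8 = (h - 4)*(h - 2)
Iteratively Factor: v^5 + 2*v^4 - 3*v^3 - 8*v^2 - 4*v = (v + 1)*(v^4 + v^3 - 4*v^2 - 4*v) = (v - 2)*(v + 1)*(v^3 + 3*v^2 + 2*v) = (v - 2)*(v + 1)^2*(v^2 + 2*v) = v*(v - 2)*(v + 1)^2*(v + 2)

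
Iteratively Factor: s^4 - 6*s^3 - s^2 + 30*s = (s - 3)*(s^3 - 3*s^2 - 10*s) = s*(s - 3)*(s^2 - 3*s - 10) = s*(s - 5)*(s - 3)*(s + 2)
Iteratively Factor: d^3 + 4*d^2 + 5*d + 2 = (d + 2)*(d^2 + 2*d + 1) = (d + 1)*(d + 2)*(d + 1)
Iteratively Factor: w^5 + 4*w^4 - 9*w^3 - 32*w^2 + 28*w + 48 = (w + 4)*(w^4 - 9*w^2 + 4*w + 12) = (w - 2)*(w + 4)*(w^3 + 2*w^2 - 5*w - 6) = (w - 2)*(w + 1)*(w + 4)*(w^2 + w - 6) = (w - 2)^2*(w + 1)*(w + 4)*(w + 3)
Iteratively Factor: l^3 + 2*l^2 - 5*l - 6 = (l - 2)*(l^2 + 4*l + 3) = (l - 2)*(l + 1)*(l + 3)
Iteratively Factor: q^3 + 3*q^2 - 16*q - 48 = (q + 3)*(q^2 - 16) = (q - 4)*(q + 3)*(q + 4)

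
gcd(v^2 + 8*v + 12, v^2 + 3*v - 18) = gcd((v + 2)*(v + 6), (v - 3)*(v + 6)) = v + 6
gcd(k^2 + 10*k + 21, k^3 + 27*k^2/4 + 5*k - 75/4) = k + 3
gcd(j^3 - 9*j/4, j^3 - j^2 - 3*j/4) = j^2 - 3*j/2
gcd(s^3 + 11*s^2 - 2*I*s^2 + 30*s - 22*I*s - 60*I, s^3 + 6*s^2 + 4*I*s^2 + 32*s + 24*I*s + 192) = s + 6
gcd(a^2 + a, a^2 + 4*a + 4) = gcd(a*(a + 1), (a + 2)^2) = 1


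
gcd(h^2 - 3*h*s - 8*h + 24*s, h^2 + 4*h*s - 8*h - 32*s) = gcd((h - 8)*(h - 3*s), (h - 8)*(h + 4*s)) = h - 8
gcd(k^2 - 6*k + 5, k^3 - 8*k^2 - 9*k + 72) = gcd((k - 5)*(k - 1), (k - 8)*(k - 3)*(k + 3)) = 1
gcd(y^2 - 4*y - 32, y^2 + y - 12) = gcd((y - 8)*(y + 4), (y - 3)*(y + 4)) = y + 4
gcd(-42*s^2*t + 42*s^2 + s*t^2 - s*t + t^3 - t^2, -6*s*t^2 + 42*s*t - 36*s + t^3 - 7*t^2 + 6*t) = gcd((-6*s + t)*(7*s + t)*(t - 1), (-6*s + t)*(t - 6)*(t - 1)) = 6*s*t - 6*s - t^2 + t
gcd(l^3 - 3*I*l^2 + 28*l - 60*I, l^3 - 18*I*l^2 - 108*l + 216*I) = l - 6*I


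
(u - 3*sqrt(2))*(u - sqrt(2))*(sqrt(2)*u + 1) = sqrt(2)*u^3 - 7*u^2 + 2*sqrt(2)*u + 6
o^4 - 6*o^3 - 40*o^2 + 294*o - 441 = (o - 7)*(o - 3)^2*(o + 7)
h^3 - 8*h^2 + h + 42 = (h - 7)*(h - 3)*(h + 2)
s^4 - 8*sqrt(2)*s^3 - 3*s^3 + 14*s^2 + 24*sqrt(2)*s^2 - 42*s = s*(s - 3)*(s - 7*sqrt(2))*(s - sqrt(2))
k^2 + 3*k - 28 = (k - 4)*(k + 7)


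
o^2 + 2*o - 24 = (o - 4)*(o + 6)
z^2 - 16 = (z - 4)*(z + 4)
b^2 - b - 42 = (b - 7)*(b + 6)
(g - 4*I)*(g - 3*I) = g^2 - 7*I*g - 12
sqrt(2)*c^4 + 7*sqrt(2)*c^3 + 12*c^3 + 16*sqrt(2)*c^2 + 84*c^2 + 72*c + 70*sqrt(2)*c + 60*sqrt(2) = (c + 6)*(c + sqrt(2))*(c + 5*sqrt(2))*(sqrt(2)*c + sqrt(2))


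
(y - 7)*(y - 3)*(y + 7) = y^3 - 3*y^2 - 49*y + 147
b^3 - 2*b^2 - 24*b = b*(b - 6)*(b + 4)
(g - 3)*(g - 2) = g^2 - 5*g + 6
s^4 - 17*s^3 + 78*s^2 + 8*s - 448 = (s - 8)*(s - 7)*(s - 4)*(s + 2)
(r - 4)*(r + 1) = r^2 - 3*r - 4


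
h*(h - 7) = h^2 - 7*h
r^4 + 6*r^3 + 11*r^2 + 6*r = r*(r + 1)*(r + 2)*(r + 3)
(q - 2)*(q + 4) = q^2 + 2*q - 8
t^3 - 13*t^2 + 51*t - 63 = (t - 7)*(t - 3)^2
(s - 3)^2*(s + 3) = s^3 - 3*s^2 - 9*s + 27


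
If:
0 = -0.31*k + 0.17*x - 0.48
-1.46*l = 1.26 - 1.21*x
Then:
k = 0.548387096774194*x - 1.54838709677419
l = 0.828767123287671*x - 0.863013698630137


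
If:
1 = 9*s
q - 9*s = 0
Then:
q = 1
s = 1/9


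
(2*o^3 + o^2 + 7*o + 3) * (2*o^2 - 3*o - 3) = 4*o^5 - 4*o^4 + 5*o^3 - 18*o^2 - 30*o - 9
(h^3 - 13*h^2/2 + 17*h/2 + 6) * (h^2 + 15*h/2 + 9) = h^5 + h^4 - 125*h^3/4 + 45*h^2/4 + 243*h/2 + 54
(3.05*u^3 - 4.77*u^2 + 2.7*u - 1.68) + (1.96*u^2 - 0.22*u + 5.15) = 3.05*u^3 - 2.81*u^2 + 2.48*u + 3.47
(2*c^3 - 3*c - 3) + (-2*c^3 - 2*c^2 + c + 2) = -2*c^2 - 2*c - 1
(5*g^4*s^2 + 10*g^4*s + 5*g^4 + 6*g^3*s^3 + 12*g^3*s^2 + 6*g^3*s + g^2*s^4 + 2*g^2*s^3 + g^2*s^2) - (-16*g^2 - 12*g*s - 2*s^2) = 5*g^4*s^2 + 10*g^4*s + 5*g^4 + 6*g^3*s^3 + 12*g^3*s^2 + 6*g^3*s + g^2*s^4 + 2*g^2*s^3 + g^2*s^2 + 16*g^2 + 12*g*s + 2*s^2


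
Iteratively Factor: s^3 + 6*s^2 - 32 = (s + 4)*(s^2 + 2*s - 8) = (s + 4)^2*(s - 2)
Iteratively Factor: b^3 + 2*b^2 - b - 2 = (b + 2)*(b^2 - 1) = (b - 1)*(b + 2)*(b + 1)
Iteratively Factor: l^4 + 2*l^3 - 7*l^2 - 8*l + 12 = (l + 3)*(l^3 - l^2 - 4*l + 4) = (l + 2)*(l + 3)*(l^2 - 3*l + 2) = (l - 1)*(l + 2)*(l + 3)*(l - 2)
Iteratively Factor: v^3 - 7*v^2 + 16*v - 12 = (v - 2)*(v^2 - 5*v + 6) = (v - 3)*(v - 2)*(v - 2)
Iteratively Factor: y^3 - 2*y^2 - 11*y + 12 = (y - 1)*(y^2 - y - 12) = (y - 4)*(y - 1)*(y + 3)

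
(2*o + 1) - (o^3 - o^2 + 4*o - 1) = -o^3 + o^2 - 2*o + 2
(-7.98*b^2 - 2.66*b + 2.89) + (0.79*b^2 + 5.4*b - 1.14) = -7.19*b^2 + 2.74*b + 1.75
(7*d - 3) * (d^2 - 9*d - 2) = 7*d^3 - 66*d^2 + 13*d + 6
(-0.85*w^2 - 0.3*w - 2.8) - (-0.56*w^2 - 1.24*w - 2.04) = -0.29*w^2 + 0.94*w - 0.76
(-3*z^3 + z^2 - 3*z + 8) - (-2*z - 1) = -3*z^3 + z^2 - z + 9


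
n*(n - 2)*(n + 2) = n^3 - 4*n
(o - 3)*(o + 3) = o^2 - 9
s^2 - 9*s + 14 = (s - 7)*(s - 2)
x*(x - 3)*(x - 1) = x^3 - 4*x^2 + 3*x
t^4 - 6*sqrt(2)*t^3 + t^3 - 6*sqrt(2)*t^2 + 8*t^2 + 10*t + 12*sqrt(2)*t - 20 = (t - 1)*(t + 2)*(t - 5*sqrt(2))*(t - sqrt(2))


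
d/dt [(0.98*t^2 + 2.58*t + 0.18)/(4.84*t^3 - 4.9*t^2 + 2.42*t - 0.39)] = (-4.7432*t^4 - 24.9744*t^3 + 12.4*t^2 + 0.9996*t - 1.4418)/(23.4256*t^6 - 47.432*t^5 + 47.4356*t^4 - 27.4912*t^3 + 9.6784*t^2 - 1.8876*t + 0.1521)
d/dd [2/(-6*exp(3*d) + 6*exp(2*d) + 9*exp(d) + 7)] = (36*exp(2*d) - 24*exp(d) - 18)*exp(d)/(-6*exp(3*d) + 6*exp(2*d) + 9*exp(d) + 7)^2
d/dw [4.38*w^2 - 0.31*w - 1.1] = 8.76*w - 0.31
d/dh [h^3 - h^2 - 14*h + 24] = 3*h^2 - 2*h - 14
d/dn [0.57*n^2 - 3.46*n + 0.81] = 1.14*n - 3.46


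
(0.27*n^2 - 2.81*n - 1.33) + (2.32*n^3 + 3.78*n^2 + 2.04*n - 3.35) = 2.32*n^3 + 4.05*n^2 - 0.77*n - 4.68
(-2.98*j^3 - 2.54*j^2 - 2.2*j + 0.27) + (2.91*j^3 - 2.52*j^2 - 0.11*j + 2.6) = -0.0699999999999998*j^3 - 5.06*j^2 - 2.31*j + 2.87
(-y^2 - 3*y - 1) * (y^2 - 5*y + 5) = -y^4 + 2*y^3 + 9*y^2 - 10*y - 5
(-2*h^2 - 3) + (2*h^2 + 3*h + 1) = 3*h - 2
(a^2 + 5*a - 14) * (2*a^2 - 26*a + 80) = 2*a^4 - 16*a^3 - 78*a^2 + 764*a - 1120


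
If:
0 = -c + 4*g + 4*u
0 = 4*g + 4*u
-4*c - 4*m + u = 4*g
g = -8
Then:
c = 0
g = -8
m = 10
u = 8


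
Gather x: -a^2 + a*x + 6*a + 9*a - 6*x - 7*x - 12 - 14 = -a^2 + 15*a + x*(a - 13) - 26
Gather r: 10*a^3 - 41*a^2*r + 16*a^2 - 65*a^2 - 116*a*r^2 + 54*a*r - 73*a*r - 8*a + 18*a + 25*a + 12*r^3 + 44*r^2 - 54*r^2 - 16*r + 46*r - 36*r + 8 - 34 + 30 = 10*a^3 - 49*a^2 + 35*a + 12*r^3 + r^2*(-116*a - 10) + r*(-41*a^2 - 19*a - 6) + 4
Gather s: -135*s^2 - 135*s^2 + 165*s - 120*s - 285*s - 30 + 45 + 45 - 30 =-270*s^2 - 240*s + 30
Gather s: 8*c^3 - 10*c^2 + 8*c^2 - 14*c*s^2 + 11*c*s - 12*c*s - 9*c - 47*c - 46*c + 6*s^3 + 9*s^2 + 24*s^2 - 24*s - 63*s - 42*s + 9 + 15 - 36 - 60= 8*c^3 - 2*c^2 - 102*c + 6*s^3 + s^2*(33 - 14*c) + s*(-c - 129) - 72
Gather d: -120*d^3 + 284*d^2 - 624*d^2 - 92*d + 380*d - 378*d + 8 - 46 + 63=-120*d^3 - 340*d^2 - 90*d + 25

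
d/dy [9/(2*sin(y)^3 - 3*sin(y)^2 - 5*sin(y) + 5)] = 9*(-6*sin(y)^2 + 6*sin(y) + 5)*cos(y)/(2*sin(y)^3 - 3*sin(y)^2 - 5*sin(y) + 5)^2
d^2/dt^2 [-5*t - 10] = 0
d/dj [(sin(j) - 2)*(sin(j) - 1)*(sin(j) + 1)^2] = (4*sin(j)^3 - 3*sin(j)^2 - 6*sin(j) + 1)*cos(j)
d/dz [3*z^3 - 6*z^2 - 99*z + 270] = 9*z^2 - 12*z - 99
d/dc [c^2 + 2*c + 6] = 2*c + 2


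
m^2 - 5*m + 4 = (m - 4)*(m - 1)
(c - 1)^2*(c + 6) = c^3 + 4*c^2 - 11*c + 6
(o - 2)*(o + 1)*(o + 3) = o^3 + 2*o^2 - 5*o - 6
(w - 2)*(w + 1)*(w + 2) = w^3 + w^2 - 4*w - 4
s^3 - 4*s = s*(s - 2)*(s + 2)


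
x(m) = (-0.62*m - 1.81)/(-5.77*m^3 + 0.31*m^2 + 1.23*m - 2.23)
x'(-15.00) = 0.00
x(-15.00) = 0.00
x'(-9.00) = 0.00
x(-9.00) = 0.00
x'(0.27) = 0.38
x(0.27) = 0.99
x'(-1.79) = -0.06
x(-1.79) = -0.02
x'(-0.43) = -0.41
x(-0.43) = 0.69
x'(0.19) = 0.65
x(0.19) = 0.95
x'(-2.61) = -0.01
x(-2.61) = -0.00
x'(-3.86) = -0.00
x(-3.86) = 0.00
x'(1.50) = -0.24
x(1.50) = 0.14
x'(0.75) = -1.26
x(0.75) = 0.64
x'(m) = (-0.62*m - 1.81)*(17.31*m^2 - 0.62*m - 1.23)/(-5.77*m^3 + 0.31*m^2 + 1.23*m - 2.23)^2 - 0.62/(-5.77*m^3 + 0.31*m^2 + 1.23*m - 2.23) = (-7.1548*m^3 - 31.1389*m^2 + 1.1222*m + 3.6089)/(33.2929*m^6 - 3.5774*m^5 - 14.0981*m^4 + 26.4968*m^3 + 0.1303*m^2 - 5.4858*m + 4.9729)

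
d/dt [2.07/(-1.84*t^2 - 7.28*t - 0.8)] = (7.6176*t + 15.0696)/(1.84*t^2 + 7.28*t + 0.8)^2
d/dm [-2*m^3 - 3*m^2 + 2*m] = -6*m^2 - 6*m + 2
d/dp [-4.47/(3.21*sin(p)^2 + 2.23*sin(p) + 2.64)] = (28.6974*sin(p) + 9.9681)*cos(p)/(3.21*sin(p)^2 + 2.23*sin(p) + 2.64)^2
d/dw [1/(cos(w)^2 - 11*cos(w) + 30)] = (2*cos(w) - 11)*sin(w)/(cos(w)^2 - 11*cos(w) + 30)^2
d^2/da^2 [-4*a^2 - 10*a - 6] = -8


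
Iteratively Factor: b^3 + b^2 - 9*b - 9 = (b - 3)*(b^2 + 4*b + 3) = (b - 3)*(b + 1)*(b + 3)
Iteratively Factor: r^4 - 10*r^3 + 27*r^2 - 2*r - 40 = (r - 2)*(r^3 - 8*r^2 + 11*r + 20) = (r - 5)*(r - 2)*(r^2 - 3*r - 4) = (r - 5)*(r - 2)*(r + 1)*(r - 4)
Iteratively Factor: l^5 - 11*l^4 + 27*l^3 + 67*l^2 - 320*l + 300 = (l + 3)*(l^4 - 14*l^3 + 69*l^2 - 140*l + 100) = (l - 5)*(l + 3)*(l^3 - 9*l^2 + 24*l - 20) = (l - 5)*(l - 2)*(l + 3)*(l^2 - 7*l + 10) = (l - 5)^2*(l - 2)*(l + 3)*(l - 2)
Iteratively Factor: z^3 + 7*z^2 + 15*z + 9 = (z + 3)*(z^2 + 4*z + 3) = (z + 1)*(z + 3)*(z + 3)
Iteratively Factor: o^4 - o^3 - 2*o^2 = (o)*(o^3 - o^2 - 2*o) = o^2*(o^2 - o - 2) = o^2*(o - 2)*(o + 1)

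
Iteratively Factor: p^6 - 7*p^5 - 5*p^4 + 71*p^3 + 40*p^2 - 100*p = (p + 2)*(p^5 - 9*p^4 + 13*p^3 + 45*p^2 - 50*p) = (p - 5)*(p + 2)*(p^4 - 4*p^3 - 7*p^2 + 10*p) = (p - 5)*(p + 2)^2*(p^3 - 6*p^2 + 5*p) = (p - 5)*(p - 1)*(p + 2)^2*(p^2 - 5*p) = p*(p - 5)*(p - 1)*(p + 2)^2*(p - 5)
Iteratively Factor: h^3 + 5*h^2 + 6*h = (h)*(h^2 + 5*h + 6) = h*(h + 3)*(h + 2)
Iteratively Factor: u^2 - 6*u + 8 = (u - 2)*(u - 4)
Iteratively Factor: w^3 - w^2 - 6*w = (w)*(w^2 - w - 6) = w*(w + 2)*(w - 3)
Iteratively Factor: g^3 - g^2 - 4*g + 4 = (g + 2)*(g^2 - 3*g + 2) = (g - 1)*(g + 2)*(g - 2)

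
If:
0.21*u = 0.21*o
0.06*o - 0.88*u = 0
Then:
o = 0.00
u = 0.00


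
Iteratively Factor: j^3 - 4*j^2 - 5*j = (j)*(j^2 - 4*j - 5) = j*(j + 1)*(j - 5)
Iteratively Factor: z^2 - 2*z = (z - 2)*(z)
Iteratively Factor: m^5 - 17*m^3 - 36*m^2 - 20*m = (m + 2)*(m^4 - 2*m^3 - 13*m^2 - 10*m) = (m + 1)*(m + 2)*(m^3 - 3*m^2 - 10*m) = (m - 5)*(m + 1)*(m + 2)*(m^2 + 2*m) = (m - 5)*(m + 1)*(m + 2)^2*(m)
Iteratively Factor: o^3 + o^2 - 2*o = (o - 1)*(o^2 + 2*o) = o*(o - 1)*(o + 2)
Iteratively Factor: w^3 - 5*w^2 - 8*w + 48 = (w - 4)*(w^2 - w - 12) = (w - 4)^2*(w + 3)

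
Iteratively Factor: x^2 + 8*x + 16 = (x + 4)*(x + 4)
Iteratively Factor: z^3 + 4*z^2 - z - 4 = (z - 1)*(z^2 + 5*z + 4) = (z - 1)*(z + 4)*(z + 1)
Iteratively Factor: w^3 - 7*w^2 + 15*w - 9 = (w - 3)*(w^2 - 4*w + 3) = (w - 3)*(w - 1)*(w - 3)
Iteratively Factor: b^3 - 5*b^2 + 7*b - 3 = (b - 1)*(b^2 - 4*b + 3) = (b - 1)^2*(b - 3)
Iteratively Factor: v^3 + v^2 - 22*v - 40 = (v - 5)*(v^2 + 6*v + 8) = (v - 5)*(v + 2)*(v + 4)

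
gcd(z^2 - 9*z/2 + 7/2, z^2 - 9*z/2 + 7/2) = z^2 - 9*z/2 + 7/2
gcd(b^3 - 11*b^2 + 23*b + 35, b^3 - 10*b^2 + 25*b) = b - 5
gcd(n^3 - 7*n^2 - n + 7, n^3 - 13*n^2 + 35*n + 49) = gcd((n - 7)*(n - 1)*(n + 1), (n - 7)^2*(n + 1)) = n^2 - 6*n - 7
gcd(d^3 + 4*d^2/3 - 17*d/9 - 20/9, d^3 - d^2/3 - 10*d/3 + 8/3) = d - 4/3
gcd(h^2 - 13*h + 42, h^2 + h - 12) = 1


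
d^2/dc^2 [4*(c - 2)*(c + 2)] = 8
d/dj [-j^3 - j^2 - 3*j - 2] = -3*j^2 - 2*j - 3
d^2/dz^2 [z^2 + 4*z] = 2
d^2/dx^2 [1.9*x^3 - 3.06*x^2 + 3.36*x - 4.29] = 11.4*x - 6.12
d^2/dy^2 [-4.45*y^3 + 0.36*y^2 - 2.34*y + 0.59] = 0.72 - 26.7*y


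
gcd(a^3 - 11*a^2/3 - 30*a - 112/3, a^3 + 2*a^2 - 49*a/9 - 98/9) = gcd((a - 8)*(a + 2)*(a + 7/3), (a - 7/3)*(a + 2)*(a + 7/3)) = a^2 + 13*a/3 + 14/3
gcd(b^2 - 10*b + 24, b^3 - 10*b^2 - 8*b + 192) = b - 6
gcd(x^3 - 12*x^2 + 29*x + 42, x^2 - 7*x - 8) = x + 1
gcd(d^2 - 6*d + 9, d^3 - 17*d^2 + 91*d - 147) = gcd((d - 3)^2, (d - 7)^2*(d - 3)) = d - 3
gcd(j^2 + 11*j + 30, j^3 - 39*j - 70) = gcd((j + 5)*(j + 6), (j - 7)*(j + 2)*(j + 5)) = j + 5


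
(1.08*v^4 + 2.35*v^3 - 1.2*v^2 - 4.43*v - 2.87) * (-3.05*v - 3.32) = -3.294*v^5 - 10.7531*v^4 - 4.142*v^3 + 17.4955*v^2 + 23.4611*v + 9.5284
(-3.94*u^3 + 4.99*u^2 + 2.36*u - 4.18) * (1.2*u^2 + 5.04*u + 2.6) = -4.728*u^5 - 13.8696*u^4 + 17.7376*u^3 + 19.8524*u^2 - 14.9312*u - 10.868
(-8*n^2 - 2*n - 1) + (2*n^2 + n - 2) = -6*n^2 - n - 3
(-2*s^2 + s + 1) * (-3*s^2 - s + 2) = 6*s^4 - s^3 - 8*s^2 + s + 2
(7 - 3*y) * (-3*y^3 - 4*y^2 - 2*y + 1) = 9*y^4 - 9*y^3 - 22*y^2 - 17*y + 7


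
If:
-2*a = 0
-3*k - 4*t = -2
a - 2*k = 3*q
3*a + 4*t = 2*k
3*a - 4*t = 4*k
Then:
No Solution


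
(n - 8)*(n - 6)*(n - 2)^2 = n^4 - 18*n^3 + 108*n^2 - 248*n + 192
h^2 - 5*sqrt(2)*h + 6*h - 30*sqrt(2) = (h + 6)*(h - 5*sqrt(2))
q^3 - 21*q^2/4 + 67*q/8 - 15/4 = (q - 5/2)*(q - 2)*(q - 3/4)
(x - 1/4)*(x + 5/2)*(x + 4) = x^3 + 25*x^2/4 + 67*x/8 - 5/2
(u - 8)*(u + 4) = u^2 - 4*u - 32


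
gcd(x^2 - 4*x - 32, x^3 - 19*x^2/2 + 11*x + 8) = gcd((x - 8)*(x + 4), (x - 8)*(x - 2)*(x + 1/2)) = x - 8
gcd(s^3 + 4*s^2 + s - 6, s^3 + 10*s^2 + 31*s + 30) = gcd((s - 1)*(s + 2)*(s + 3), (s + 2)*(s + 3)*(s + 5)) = s^2 + 5*s + 6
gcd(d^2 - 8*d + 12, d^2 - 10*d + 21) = 1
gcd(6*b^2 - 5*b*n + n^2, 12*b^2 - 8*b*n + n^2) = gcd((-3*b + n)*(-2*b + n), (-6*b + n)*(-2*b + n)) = 2*b - n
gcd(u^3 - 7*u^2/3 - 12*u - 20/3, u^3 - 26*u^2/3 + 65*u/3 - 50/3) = u - 5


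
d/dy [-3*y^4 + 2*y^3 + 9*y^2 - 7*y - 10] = -12*y^3 + 6*y^2 + 18*y - 7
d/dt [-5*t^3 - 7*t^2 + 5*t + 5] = -15*t^2 - 14*t + 5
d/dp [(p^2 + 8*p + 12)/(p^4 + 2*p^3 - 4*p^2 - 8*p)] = 2*(-p^3 - 9*p^2 + 12)/(p^2*(p^4 - 8*p^2 + 16))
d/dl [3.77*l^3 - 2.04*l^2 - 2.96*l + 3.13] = 11.31*l^2 - 4.08*l - 2.96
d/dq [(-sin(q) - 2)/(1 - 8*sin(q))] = -17*cos(q)/(8*sin(q) - 1)^2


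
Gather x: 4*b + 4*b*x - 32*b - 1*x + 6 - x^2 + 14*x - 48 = -28*b - x^2 + x*(4*b + 13) - 42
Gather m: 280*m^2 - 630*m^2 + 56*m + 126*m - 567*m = -350*m^2 - 385*m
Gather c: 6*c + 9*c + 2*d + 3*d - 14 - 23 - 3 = 15*c + 5*d - 40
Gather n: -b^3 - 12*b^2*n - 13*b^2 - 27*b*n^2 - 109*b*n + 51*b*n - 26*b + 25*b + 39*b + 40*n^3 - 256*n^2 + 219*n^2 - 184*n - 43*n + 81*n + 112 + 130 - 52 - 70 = -b^3 - 13*b^2 + 38*b + 40*n^3 + n^2*(-27*b - 37) + n*(-12*b^2 - 58*b - 146) + 120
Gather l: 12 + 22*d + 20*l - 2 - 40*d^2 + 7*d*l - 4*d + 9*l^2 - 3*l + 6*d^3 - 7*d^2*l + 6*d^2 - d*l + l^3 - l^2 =6*d^3 - 34*d^2 + 18*d + l^3 + 8*l^2 + l*(-7*d^2 + 6*d + 17) + 10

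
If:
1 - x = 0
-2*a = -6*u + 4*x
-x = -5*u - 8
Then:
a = -31/5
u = -7/5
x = 1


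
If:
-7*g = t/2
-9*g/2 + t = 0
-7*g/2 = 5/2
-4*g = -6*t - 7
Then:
No Solution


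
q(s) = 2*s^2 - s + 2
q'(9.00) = 35.00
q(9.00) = 155.00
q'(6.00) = 23.00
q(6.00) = 68.00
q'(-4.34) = -18.36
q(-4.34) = 44.01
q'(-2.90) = -12.60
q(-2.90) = 21.72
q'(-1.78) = -8.12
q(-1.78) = 10.12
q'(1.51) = 5.04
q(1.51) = 5.05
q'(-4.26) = -18.04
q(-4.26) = 42.56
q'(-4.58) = -19.32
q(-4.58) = 48.53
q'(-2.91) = -12.64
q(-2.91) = 21.85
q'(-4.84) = -20.36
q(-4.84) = 53.69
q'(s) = 4*s - 1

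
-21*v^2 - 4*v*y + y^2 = (-7*v + y)*(3*v + y)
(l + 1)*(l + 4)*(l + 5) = l^3 + 10*l^2 + 29*l + 20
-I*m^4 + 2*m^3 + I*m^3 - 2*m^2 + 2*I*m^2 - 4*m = m*(m - 2)*(m + 2*I)*(-I*m - I)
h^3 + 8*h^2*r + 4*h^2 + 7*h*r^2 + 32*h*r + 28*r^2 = (h + 4)*(h + r)*(h + 7*r)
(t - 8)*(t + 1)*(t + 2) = t^3 - 5*t^2 - 22*t - 16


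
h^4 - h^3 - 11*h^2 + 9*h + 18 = (h - 3)*(h - 2)*(h + 1)*(h + 3)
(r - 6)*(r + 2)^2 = r^3 - 2*r^2 - 20*r - 24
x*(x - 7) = x^2 - 7*x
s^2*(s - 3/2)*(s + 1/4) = s^4 - 5*s^3/4 - 3*s^2/8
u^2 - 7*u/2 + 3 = (u - 2)*(u - 3/2)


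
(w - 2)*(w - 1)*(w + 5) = w^3 + 2*w^2 - 13*w + 10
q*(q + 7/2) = q^2 + 7*q/2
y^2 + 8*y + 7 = (y + 1)*(y + 7)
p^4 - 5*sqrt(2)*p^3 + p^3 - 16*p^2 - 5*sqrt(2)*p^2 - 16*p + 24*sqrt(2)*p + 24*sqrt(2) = (p + 1)*(p - 6*sqrt(2))*(p - sqrt(2))*(p + 2*sqrt(2))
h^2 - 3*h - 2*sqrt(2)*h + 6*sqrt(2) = (h - 3)*(h - 2*sqrt(2))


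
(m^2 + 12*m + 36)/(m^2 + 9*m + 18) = (m + 6)/(m + 3)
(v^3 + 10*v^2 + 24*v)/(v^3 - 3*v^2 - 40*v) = (v^2 + 10*v + 24)/(v^2 - 3*v - 40)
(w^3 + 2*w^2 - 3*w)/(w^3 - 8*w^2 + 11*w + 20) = w*(w^2 + 2*w - 3)/(w^3 - 8*w^2 + 11*w + 20)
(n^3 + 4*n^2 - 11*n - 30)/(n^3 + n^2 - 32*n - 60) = (n - 3)/(n - 6)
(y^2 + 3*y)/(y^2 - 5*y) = (y + 3)/(y - 5)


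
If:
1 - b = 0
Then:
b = 1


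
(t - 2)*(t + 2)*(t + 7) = t^3 + 7*t^2 - 4*t - 28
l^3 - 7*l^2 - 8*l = l*(l - 8)*(l + 1)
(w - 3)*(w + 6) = w^2 + 3*w - 18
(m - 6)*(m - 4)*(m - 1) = m^3 - 11*m^2 + 34*m - 24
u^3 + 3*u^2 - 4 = (u - 1)*(u + 2)^2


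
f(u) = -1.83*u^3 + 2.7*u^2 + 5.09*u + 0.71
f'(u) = -5.49*u^2 + 5.4*u + 5.09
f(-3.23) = 74.11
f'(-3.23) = -69.63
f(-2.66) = 40.72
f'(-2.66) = -48.12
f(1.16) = 7.39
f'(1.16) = 3.97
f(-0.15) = 0.01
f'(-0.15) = 4.16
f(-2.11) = 19.18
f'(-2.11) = -30.75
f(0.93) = 6.31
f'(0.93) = 5.36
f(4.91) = -125.82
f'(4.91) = -100.75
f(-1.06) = 0.53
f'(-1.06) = -6.80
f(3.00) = -9.13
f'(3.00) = -28.12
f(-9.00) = 1507.67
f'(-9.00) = -488.20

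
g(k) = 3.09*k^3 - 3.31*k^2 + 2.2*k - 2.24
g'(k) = 9.27*k^2 - 6.62*k + 2.2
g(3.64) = 110.94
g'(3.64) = 100.93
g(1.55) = 4.72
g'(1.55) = 14.21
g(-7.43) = -1468.75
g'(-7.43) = 563.14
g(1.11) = 0.35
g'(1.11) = 6.27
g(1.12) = 0.41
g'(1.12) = 6.41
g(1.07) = 0.11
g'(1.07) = 5.73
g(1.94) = 12.13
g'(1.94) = 24.25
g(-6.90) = -1190.10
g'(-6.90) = 489.22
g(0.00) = -2.24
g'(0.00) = 2.20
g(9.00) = 2002.06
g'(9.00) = 693.49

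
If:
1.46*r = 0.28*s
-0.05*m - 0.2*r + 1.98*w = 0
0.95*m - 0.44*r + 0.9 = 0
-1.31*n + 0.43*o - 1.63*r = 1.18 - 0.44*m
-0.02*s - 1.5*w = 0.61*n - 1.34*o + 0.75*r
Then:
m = 4.10943396226415*w - 0.849056603773585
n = -8.74181222843409*w - 1.65257344611809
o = 2.79646673891275*w - 0.616966843526945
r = 8.87264150943396*w + 0.212264150943396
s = 46.2644878706199*w + 1.10680592991914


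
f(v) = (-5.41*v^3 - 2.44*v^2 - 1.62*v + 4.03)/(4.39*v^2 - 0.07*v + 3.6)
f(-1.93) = 1.84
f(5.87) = -7.66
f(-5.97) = 6.72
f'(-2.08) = -1.10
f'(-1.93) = -1.06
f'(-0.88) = -0.27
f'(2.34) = -1.47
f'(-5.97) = -1.24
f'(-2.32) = -1.14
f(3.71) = -4.89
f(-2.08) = 2.00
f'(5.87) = -1.26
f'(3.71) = -1.32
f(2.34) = -3.00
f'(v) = (0.07 - 8.78*v)*(-5.41*v^3 - 2.44*v^2 - 1.62*v + 4.03)/(4.39*v^2 - 0.07*v + 3.6)^2 + (-16.23*v^2 - 4.88*v - 1.62)/(4.39*v^2 - 0.07*v + 3.6) = (-23.7499*v^4 + 0.757400000000001*v^3 - 51.1454*v^2 - 52.9514*v - 5.5499)/(19.2721*v^4 - 0.6146*v^3 + 31.6129*v^2 - 0.504*v + 12.96)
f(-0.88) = 1.03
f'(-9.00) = -1.24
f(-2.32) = 2.27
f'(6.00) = -1.26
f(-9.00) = 10.46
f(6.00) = -7.83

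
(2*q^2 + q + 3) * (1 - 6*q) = -12*q^3 - 4*q^2 - 17*q + 3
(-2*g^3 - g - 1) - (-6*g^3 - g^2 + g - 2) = 4*g^3 + g^2 - 2*g + 1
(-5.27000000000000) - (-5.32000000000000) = 0.0500000000000007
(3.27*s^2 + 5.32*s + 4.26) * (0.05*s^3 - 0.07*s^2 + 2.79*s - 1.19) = 0.1635*s^5 + 0.0371*s^4 + 8.9639*s^3 + 10.6533*s^2 + 5.5546*s - 5.0694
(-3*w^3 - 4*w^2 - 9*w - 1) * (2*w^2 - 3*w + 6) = -6*w^5 + w^4 - 24*w^3 + w^2 - 51*w - 6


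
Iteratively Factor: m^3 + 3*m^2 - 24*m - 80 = (m + 4)*(m^2 - m - 20) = (m + 4)^2*(m - 5)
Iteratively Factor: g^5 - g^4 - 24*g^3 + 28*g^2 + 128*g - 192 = (g - 4)*(g^4 + 3*g^3 - 12*g^2 - 20*g + 48) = (g - 4)*(g - 2)*(g^3 + 5*g^2 - 2*g - 24) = (g - 4)*(g - 2)*(g + 4)*(g^2 + g - 6) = (g - 4)*(g - 2)^2*(g + 4)*(g + 3)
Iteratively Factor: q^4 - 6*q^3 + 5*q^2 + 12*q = (q)*(q^3 - 6*q^2 + 5*q + 12) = q*(q + 1)*(q^2 - 7*q + 12) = q*(q - 3)*(q + 1)*(q - 4)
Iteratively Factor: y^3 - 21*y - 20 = (y - 5)*(y^2 + 5*y + 4) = (y - 5)*(y + 4)*(y + 1)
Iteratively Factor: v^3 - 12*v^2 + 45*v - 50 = (v - 5)*(v^2 - 7*v + 10) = (v - 5)*(v - 2)*(v - 5)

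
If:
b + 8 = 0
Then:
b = -8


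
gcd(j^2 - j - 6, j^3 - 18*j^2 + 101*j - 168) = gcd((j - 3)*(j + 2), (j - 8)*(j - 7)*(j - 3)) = j - 3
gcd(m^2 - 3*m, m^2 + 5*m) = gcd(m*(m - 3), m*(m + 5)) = m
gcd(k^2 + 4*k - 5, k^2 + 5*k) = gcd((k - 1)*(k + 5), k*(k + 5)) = k + 5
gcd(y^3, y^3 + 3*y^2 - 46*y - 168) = 1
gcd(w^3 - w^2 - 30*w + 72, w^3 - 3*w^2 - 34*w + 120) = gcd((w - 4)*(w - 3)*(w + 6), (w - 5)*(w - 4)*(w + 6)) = w^2 + 2*w - 24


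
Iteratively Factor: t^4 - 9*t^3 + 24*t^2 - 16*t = (t - 4)*(t^3 - 5*t^2 + 4*t) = t*(t - 4)*(t^2 - 5*t + 4) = t*(t - 4)^2*(t - 1)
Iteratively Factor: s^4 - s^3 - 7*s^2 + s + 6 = (s + 1)*(s^3 - 2*s^2 - 5*s + 6) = (s - 1)*(s + 1)*(s^2 - s - 6) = (s - 1)*(s + 1)*(s + 2)*(s - 3)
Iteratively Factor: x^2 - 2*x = (x)*(x - 2)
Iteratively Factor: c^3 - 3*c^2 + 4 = (c - 2)*(c^2 - c - 2) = (c - 2)*(c + 1)*(c - 2)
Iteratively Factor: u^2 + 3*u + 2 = (u + 2)*(u + 1)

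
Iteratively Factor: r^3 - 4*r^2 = (r)*(r^2 - 4*r) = r^2*(r - 4)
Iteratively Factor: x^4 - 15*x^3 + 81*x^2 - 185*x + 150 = (x - 2)*(x^3 - 13*x^2 + 55*x - 75) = (x - 5)*(x - 2)*(x^2 - 8*x + 15) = (x - 5)*(x - 3)*(x - 2)*(x - 5)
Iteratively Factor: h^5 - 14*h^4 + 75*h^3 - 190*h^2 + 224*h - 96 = (h - 3)*(h^4 - 11*h^3 + 42*h^2 - 64*h + 32) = (h - 4)*(h - 3)*(h^3 - 7*h^2 + 14*h - 8) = (h - 4)*(h - 3)*(h - 1)*(h^2 - 6*h + 8) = (h - 4)^2*(h - 3)*(h - 1)*(h - 2)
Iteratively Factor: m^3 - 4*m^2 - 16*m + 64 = (m + 4)*(m^2 - 8*m + 16) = (m - 4)*(m + 4)*(m - 4)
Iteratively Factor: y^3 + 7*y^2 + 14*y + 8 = (y + 2)*(y^2 + 5*y + 4) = (y + 2)*(y + 4)*(y + 1)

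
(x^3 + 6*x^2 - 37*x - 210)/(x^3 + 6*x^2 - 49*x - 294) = (x^2 - x - 30)/(x^2 - x - 42)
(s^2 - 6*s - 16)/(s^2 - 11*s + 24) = (s + 2)/(s - 3)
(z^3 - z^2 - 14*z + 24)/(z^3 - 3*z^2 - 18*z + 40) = (z - 3)/(z - 5)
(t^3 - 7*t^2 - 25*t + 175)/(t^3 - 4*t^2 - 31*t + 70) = (t - 5)/(t - 2)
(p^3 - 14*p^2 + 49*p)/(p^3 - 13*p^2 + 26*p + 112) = p*(p - 7)/(p^2 - 6*p - 16)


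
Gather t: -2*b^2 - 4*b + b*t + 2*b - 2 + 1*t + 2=-2*b^2 - 2*b + t*(b + 1)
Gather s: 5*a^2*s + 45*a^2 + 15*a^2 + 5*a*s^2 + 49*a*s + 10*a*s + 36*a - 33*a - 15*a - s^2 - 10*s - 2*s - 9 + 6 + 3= 60*a^2 - 12*a + s^2*(5*a - 1) + s*(5*a^2 + 59*a - 12)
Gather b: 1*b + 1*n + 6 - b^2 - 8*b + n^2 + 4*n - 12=-b^2 - 7*b + n^2 + 5*n - 6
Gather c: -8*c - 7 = -8*c - 7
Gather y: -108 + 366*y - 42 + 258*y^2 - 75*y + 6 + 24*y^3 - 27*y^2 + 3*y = 24*y^3 + 231*y^2 + 294*y - 144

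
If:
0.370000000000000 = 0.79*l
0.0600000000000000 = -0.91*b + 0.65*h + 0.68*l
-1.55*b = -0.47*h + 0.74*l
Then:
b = -0.60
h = -1.23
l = 0.47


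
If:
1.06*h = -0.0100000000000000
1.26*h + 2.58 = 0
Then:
No Solution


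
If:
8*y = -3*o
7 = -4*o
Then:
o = -7/4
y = 21/32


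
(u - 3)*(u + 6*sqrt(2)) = u^2 - 3*u + 6*sqrt(2)*u - 18*sqrt(2)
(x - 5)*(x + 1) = x^2 - 4*x - 5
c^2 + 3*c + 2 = (c + 1)*(c + 2)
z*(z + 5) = z^2 + 5*z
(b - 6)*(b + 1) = b^2 - 5*b - 6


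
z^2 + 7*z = z*(z + 7)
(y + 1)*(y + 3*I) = y^2 + y + 3*I*y + 3*I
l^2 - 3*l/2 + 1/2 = (l - 1)*(l - 1/2)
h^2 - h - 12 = (h - 4)*(h + 3)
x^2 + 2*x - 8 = (x - 2)*(x + 4)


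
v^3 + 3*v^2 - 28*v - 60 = (v - 5)*(v + 2)*(v + 6)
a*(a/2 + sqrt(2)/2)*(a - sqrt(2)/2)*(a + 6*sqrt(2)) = a^4/2 + 13*sqrt(2)*a^3/4 + 5*a^2/2 - 3*sqrt(2)*a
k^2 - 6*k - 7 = (k - 7)*(k + 1)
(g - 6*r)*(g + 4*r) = g^2 - 2*g*r - 24*r^2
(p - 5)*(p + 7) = p^2 + 2*p - 35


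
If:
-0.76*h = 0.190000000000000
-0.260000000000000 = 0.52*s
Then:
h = -0.25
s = -0.50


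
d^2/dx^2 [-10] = 0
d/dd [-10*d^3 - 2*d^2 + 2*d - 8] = -30*d^2 - 4*d + 2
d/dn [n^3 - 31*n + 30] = 3*n^2 - 31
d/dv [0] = 0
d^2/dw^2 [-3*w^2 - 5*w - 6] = -6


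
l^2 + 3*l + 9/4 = (l + 3/2)^2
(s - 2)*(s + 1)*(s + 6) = s^3 + 5*s^2 - 8*s - 12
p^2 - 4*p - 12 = (p - 6)*(p + 2)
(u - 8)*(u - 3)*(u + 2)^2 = u^4 - 7*u^3 - 16*u^2 + 52*u + 96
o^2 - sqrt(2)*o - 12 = (o - 3*sqrt(2))*(o + 2*sqrt(2))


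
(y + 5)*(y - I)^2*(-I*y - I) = -I*y^4 - 2*y^3 - 6*I*y^3 - 12*y^2 - 4*I*y^2 - 10*y + 6*I*y + 5*I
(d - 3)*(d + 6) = d^2 + 3*d - 18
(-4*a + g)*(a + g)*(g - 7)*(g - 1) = -4*a^2*g^2 + 32*a^2*g - 28*a^2 - 3*a*g^3 + 24*a*g^2 - 21*a*g + g^4 - 8*g^3 + 7*g^2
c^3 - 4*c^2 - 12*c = c*(c - 6)*(c + 2)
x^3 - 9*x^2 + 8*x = x*(x - 8)*(x - 1)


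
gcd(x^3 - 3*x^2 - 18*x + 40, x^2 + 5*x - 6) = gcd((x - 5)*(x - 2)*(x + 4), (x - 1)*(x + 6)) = 1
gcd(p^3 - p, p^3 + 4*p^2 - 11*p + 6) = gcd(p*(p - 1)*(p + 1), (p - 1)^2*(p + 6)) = p - 1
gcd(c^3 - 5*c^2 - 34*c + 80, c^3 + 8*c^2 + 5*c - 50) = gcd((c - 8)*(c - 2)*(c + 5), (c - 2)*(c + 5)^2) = c^2 + 3*c - 10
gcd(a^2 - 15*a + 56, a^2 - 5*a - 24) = a - 8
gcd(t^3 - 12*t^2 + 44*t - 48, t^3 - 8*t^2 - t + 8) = 1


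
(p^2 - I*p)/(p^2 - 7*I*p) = (p - I)/(p - 7*I)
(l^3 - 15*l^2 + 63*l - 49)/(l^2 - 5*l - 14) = (l^2 - 8*l + 7)/(l + 2)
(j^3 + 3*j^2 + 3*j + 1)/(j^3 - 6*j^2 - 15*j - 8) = (j + 1)/(j - 8)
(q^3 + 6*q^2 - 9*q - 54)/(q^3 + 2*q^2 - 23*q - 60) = (q^2 + 3*q - 18)/(q^2 - q - 20)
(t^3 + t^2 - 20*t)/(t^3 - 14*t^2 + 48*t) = (t^2 + t - 20)/(t^2 - 14*t + 48)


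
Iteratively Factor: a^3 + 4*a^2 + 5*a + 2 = (a + 1)*(a^2 + 3*a + 2) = (a + 1)*(a + 2)*(a + 1)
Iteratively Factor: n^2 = (n)*(n)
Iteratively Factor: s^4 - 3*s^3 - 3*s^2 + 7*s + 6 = (s - 3)*(s^3 - 3*s - 2) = (s - 3)*(s + 1)*(s^2 - s - 2) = (s - 3)*(s + 1)^2*(s - 2)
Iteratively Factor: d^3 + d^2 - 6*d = (d - 2)*(d^2 + 3*d) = d*(d - 2)*(d + 3)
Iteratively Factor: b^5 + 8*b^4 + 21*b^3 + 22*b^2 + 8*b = (b + 4)*(b^4 + 4*b^3 + 5*b^2 + 2*b) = (b + 1)*(b + 4)*(b^3 + 3*b^2 + 2*b) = (b + 1)^2*(b + 4)*(b^2 + 2*b) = b*(b + 1)^2*(b + 4)*(b + 2)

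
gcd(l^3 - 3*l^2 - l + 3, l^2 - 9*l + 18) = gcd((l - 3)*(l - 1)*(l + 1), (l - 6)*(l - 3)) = l - 3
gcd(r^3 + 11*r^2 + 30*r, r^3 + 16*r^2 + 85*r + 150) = r^2 + 11*r + 30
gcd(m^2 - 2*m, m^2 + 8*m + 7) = 1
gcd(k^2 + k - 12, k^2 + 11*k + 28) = k + 4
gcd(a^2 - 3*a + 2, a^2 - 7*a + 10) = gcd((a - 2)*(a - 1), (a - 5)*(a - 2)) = a - 2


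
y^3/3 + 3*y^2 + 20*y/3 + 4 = (y/3 + 1/3)*(y + 2)*(y + 6)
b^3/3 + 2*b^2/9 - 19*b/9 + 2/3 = (b/3 + 1)*(b - 2)*(b - 1/3)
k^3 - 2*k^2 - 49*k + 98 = (k - 7)*(k - 2)*(k + 7)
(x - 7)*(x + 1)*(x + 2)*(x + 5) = x^4 + x^3 - 39*x^2 - 109*x - 70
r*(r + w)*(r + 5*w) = r^3 + 6*r^2*w + 5*r*w^2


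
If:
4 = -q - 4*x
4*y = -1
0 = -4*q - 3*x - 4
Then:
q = -4/13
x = -12/13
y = -1/4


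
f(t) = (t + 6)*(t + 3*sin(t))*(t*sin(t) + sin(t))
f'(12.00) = 1435.44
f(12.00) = -1304.58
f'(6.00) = 297.84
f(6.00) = -121.15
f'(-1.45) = 21.88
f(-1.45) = -9.00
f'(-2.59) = -19.67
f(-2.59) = -11.83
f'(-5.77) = 11.74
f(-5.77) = 2.31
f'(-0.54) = -2.76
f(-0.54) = 2.69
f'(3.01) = -125.45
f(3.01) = 16.14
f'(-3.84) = -3.02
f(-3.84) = 7.54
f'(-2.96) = -21.94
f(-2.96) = -3.77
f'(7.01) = 1051.40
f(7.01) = 623.46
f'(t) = (t + 6)*(t + 3*sin(t))*(t*cos(t) + sin(t) + cos(t)) + (t + 6)*(t*sin(t) + sin(t))*(3*cos(t) + 1) + (t + 3*sin(t))*(t*sin(t) + sin(t)) = (t + 1)*(t + 6)*(3*cos(t) + 1)*sin(t) + (t + 1)*(t + 3*sin(t))*sin(t) + (t + 6)*(t + 3*sin(t))*(t*cos(t) + sqrt(2)*sin(t + pi/4))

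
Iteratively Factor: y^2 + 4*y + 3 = (y + 3)*(y + 1)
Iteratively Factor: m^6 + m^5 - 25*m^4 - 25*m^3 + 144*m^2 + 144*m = (m + 4)*(m^5 - 3*m^4 - 13*m^3 + 27*m^2 + 36*m) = (m + 1)*(m + 4)*(m^4 - 4*m^3 - 9*m^2 + 36*m) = m*(m + 1)*(m + 4)*(m^3 - 4*m^2 - 9*m + 36) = m*(m + 1)*(m + 3)*(m + 4)*(m^2 - 7*m + 12) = m*(m - 4)*(m + 1)*(m + 3)*(m + 4)*(m - 3)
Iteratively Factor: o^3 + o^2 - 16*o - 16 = (o + 1)*(o^2 - 16) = (o + 1)*(o + 4)*(o - 4)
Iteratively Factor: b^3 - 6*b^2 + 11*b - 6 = (b - 3)*(b^2 - 3*b + 2) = (b - 3)*(b - 1)*(b - 2)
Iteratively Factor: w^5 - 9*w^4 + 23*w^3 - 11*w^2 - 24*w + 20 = (w - 2)*(w^4 - 7*w^3 + 9*w^2 + 7*w - 10) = (w - 2)*(w + 1)*(w^3 - 8*w^2 + 17*w - 10) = (w - 2)^2*(w + 1)*(w^2 - 6*w + 5) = (w - 2)^2*(w - 1)*(w + 1)*(w - 5)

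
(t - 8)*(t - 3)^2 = t^3 - 14*t^2 + 57*t - 72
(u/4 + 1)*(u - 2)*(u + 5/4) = u^3/4 + 13*u^2/16 - 11*u/8 - 5/2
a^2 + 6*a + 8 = (a + 2)*(a + 4)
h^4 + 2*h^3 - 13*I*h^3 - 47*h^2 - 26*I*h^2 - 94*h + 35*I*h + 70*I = (h + 2)*(h - 7*I)*(h - 5*I)*(h - I)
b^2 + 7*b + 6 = (b + 1)*(b + 6)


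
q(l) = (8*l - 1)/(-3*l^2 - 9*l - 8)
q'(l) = (6*l + 9)*(8*l - 1)/(-3*l^2 - 9*l - 8)^2 + 8/(-3*l^2 - 9*l - 8) = (24*l^2 - 6*l - 73)/(9*l^4 + 54*l^3 + 129*l^2 + 144*l + 64)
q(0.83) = -0.32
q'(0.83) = -0.20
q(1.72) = -0.39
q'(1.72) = -0.01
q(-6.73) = 0.66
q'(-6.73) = 0.15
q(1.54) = -0.39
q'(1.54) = -0.03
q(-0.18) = 0.38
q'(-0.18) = -1.70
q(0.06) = 0.06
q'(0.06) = -1.00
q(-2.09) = 7.72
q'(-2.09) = 8.43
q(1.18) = -0.37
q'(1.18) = -0.09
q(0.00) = 0.12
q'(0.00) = -1.14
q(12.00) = -0.17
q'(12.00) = 0.01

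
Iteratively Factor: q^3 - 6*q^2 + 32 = (q + 2)*(q^2 - 8*q + 16) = (q - 4)*(q + 2)*(q - 4)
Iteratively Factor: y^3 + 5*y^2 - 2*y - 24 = (y + 4)*(y^2 + y - 6) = (y + 3)*(y + 4)*(y - 2)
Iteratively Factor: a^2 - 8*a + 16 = (a - 4)*(a - 4)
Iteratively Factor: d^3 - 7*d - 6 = (d + 1)*(d^2 - d - 6) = (d + 1)*(d + 2)*(d - 3)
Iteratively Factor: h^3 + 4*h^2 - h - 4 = (h + 1)*(h^2 + 3*h - 4) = (h + 1)*(h + 4)*(h - 1)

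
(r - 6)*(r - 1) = r^2 - 7*r + 6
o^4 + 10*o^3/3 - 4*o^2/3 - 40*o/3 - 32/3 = (o - 2)*(o + 4/3)*(o + 2)^2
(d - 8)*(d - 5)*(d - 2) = d^3 - 15*d^2 + 66*d - 80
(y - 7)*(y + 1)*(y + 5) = y^3 - y^2 - 37*y - 35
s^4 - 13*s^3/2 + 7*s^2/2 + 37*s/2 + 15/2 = (s - 5)*(s - 3)*(s + 1/2)*(s + 1)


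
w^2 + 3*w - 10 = (w - 2)*(w + 5)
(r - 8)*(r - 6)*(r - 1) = r^3 - 15*r^2 + 62*r - 48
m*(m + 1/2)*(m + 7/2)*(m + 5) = m^4 + 9*m^3 + 87*m^2/4 + 35*m/4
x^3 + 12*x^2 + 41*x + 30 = (x + 1)*(x + 5)*(x + 6)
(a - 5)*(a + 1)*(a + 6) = a^3 + 2*a^2 - 29*a - 30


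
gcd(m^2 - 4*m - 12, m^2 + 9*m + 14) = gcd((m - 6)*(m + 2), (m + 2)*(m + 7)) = m + 2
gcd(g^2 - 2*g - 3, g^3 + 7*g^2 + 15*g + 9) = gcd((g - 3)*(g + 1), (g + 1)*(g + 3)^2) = g + 1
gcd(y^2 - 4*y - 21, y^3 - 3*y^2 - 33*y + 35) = y - 7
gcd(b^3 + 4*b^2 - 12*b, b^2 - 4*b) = b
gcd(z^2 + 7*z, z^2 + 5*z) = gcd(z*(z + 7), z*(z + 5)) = z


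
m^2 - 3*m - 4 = (m - 4)*(m + 1)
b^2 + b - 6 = (b - 2)*(b + 3)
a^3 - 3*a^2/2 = a^2*(a - 3/2)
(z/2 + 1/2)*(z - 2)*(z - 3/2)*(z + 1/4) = z^4/2 - 9*z^3/8 - 9*z^2/16 + 23*z/16 + 3/8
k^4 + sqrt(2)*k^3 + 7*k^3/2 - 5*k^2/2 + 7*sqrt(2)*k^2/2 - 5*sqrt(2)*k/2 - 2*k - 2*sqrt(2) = (k - 1)*(k + 1/2)*(k + 4)*(k + sqrt(2))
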